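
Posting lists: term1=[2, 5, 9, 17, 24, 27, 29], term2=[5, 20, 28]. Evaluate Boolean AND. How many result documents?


Boolean AND: find intersection of posting lists
term1 docs: [2, 5, 9, 17, 24, 27, 29]
term2 docs: [5, 20, 28]
Intersection: [5]
|intersection| = 1

1


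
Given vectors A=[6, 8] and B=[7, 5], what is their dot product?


Dot product = sum of element-wise products
A[0]*B[0] = 6*7 = 42
A[1]*B[1] = 8*5 = 40
Sum = 42 + 40 = 82

82


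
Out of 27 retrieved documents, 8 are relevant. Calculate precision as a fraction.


Precision = relevant_retrieved / total_retrieved
= 8 / 27
= 8 / (8 + 19)
= 8/27

8/27


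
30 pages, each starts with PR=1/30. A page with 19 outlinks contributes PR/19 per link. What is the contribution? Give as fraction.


Initial PR = 1/30 = 1/30
Outlinks = 19
Contribution per link = PR / outlinks
= 1/30 / 19
= 1/570

1/570


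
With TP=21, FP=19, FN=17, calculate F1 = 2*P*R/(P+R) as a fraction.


F1 = 2 * P * R / (P + R)
P = TP/(TP+FP) = 21/40 = 21/40
R = TP/(TP+FN) = 21/38 = 21/38
2 * P * R = 2 * 21/40 * 21/38 = 441/760
P + R = 21/40 + 21/38 = 819/760
F1 = 441/760 / 819/760 = 7/13

7/13


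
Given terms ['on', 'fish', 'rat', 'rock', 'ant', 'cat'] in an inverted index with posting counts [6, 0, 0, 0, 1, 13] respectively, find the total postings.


Summing posting list sizes:
'on': 6 postings
'fish': 0 postings
'rat': 0 postings
'rock': 0 postings
'ant': 1 postings
'cat': 13 postings
Total = 6 + 0 + 0 + 0 + 1 + 13 = 20

20


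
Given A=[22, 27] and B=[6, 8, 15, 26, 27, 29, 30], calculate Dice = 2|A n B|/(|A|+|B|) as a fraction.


A intersect B = [27]
|A intersect B| = 1
|A| = 2, |B| = 7
Dice = 2*1 / (2+7)
= 2 / 9 = 2/9

2/9


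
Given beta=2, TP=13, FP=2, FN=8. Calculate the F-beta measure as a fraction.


P = TP/(TP+FP) = 13/15 = 13/15
R = TP/(TP+FN) = 13/21 = 13/21
beta^2 = 2^2 = 4
(1 + beta^2) = 5
Numerator = (1+beta^2)*P*R = 169/63
Denominator = beta^2*P + R = 52/15 + 13/21 = 143/35
F_beta = 65/99

65/99


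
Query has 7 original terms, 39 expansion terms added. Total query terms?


Original terms: 7
Expansion terms: 39
Total = 7 + 39 = 46

46


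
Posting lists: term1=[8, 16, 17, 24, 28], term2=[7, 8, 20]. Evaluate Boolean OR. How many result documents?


Boolean OR: find union of posting lists
term1 docs: [8, 16, 17, 24, 28]
term2 docs: [7, 8, 20]
Union: [7, 8, 16, 17, 20, 24, 28]
|union| = 7

7


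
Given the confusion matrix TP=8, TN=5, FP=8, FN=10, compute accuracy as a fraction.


Accuracy = (TP + TN) / (TP + TN + FP + FN)
TP + TN = 8 + 5 = 13
Total = 8 + 5 + 8 + 10 = 31
Accuracy = 13 / 31 = 13/31

13/31


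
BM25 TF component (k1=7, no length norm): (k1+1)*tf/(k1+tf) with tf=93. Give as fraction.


BM25 TF component = (k1+1)*tf / (k1+tf)
k1 = 7, tf = 93
Numerator = (7+1)*93 = 744
Denominator = 7 + 93 = 100
= 744/100 = 186/25

186/25


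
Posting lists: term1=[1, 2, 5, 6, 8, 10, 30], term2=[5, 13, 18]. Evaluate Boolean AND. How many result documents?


Boolean AND: find intersection of posting lists
term1 docs: [1, 2, 5, 6, 8, 10, 30]
term2 docs: [5, 13, 18]
Intersection: [5]
|intersection| = 1

1


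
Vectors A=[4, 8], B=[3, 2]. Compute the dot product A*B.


Dot product = sum of element-wise products
A[0]*B[0] = 4*3 = 12
A[1]*B[1] = 8*2 = 16
Sum = 12 + 16 = 28

28


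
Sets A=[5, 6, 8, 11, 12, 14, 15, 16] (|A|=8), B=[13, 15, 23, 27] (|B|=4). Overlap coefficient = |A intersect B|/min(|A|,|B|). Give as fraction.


A intersect B = [15]
|A intersect B| = 1
min(|A|, |B|) = min(8, 4) = 4
Overlap = 1 / 4 = 1/4

1/4


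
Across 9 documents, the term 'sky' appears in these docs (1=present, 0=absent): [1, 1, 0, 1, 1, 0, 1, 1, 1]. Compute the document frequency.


Checking each document for 'sky':
Doc 1: present
Doc 2: present
Doc 3: absent
Doc 4: present
Doc 5: present
Doc 6: absent
Doc 7: present
Doc 8: present
Doc 9: present
df = sum of presences = 1 + 1 + 0 + 1 + 1 + 0 + 1 + 1 + 1 = 7

7


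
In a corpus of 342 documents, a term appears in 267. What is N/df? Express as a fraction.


IDF ratio = N / df
= 342 / 267
= 114/89

114/89


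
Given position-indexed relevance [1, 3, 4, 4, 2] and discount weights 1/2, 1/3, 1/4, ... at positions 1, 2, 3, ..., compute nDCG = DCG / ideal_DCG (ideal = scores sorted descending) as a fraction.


Position discount weights w_i = 1/(i+1) for i=1..5:
Weights = [1/2, 1/3, 1/4, 1/5, 1/6]
Actual relevance: [1, 3, 4, 4, 2]
DCG = 1/2 + 3/3 + 4/4 + 4/5 + 2/6 = 109/30
Ideal relevance (sorted desc): [4, 4, 3, 2, 1]
Ideal DCG = 4/2 + 4/3 + 3/4 + 2/5 + 1/6 = 93/20
nDCG = DCG / ideal_DCG = 109/30 / 93/20 = 218/279

218/279


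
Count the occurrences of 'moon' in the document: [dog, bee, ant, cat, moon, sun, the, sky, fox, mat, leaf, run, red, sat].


Document has 14 words
Scanning for 'moon':
Found at positions: [4]
Count = 1

1


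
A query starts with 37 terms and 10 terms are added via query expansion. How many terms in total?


Original terms: 37
Expansion terms: 10
Total = 37 + 10 = 47

47


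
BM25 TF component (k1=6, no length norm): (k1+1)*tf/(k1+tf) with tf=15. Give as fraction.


BM25 TF component = (k1+1)*tf / (k1+tf)
k1 = 6, tf = 15
Numerator = (6+1)*15 = 105
Denominator = 6 + 15 = 21
= 105/21 = 5

5


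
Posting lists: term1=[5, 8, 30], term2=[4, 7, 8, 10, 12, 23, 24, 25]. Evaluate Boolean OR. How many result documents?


Boolean OR: find union of posting lists
term1 docs: [5, 8, 30]
term2 docs: [4, 7, 8, 10, 12, 23, 24, 25]
Union: [4, 5, 7, 8, 10, 12, 23, 24, 25, 30]
|union| = 10

10


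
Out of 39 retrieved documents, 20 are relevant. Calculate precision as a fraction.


Precision = relevant_retrieved / total_retrieved
= 20 / 39
= 20 / (20 + 19)
= 20/39

20/39


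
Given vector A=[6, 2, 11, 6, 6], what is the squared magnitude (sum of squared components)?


|A|^2 = sum of squared components
A[0]^2 = 6^2 = 36
A[1]^2 = 2^2 = 4
A[2]^2 = 11^2 = 121
A[3]^2 = 6^2 = 36
A[4]^2 = 6^2 = 36
Sum = 36 + 4 + 121 + 36 + 36 = 233

233


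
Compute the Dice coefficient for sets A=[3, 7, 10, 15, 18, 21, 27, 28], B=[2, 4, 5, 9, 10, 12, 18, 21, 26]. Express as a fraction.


A intersect B = [10, 18, 21]
|A intersect B| = 3
|A| = 8, |B| = 9
Dice = 2*3 / (8+9)
= 6 / 17 = 6/17

6/17


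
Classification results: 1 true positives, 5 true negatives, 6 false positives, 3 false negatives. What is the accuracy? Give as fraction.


Accuracy = (TP + TN) / (TP + TN + FP + FN)
TP + TN = 1 + 5 = 6
Total = 1 + 5 + 6 + 3 = 15
Accuracy = 6 / 15 = 2/5

2/5


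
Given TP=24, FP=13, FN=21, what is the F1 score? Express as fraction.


F1 = 2 * P * R / (P + R)
P = TP/(TP+FP) = 24/37 = 24/37
R = TP/(TP+FN) = 24/45 = 8/15
2 * P * R = 2 * 24/37 * 8/15 = 128/185
P + R = 24/37 + 8/15 = 656/555
F1 = 128/185 / 656/555 = 24/41

24/41


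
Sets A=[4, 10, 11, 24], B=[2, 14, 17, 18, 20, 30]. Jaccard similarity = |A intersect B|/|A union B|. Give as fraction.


A intersect B = []
|A intersect B| = 0
A union B = [2, 4, 10, 11, 14, 17, 18, 20, 24, 30]
|A union B| = 10
Jaccard = 0/10 = 0

0


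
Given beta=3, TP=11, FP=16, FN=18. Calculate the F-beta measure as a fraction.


P = TP/(TP+FP) = 11/27 = 11/27
R = TP/(TP+FN) = 11/29 = 11/29
beta^2 = 3^2 = 9
(1 + beta^2) = 10
Numerator = (1+beta^2)*P*R = 1210/783
Denominator = beta^2*P + R = 11/3 + 11/29 = 352/87
F_beta = 55/144

55/144


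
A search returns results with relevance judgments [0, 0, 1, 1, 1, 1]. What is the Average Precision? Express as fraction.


Computing P@k for each relevant position:
Position 1: not relevant
Position 2: not relevant
Position 3: relevant, P@3 = 1/3 = 1/3
Position 4: relevant, P@4 = 2/4 = 1/2
Position 5: relevant, P@5 = 3/5 = 3/5
Position 6: relevant, P@6 = 4/6 = 2/3
Sum of P@k = 1/3 + 1/2 + 3/5 + 2/3 = 21/10
AP = 21/10 / 4 = 21/40

21/40


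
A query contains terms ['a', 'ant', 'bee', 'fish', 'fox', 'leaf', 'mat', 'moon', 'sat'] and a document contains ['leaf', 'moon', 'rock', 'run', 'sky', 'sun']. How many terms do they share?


Query terms: ['a', 'ant', 'bee', 'fish', 'fox', 'leaf', 'mat', 'moon', 'sat']
Document terms: ['leaf', 'moon', 'rock', 'run', 'sky', 'sun']
Common terms: ['leaf', 'moon']
Overlap count = 2

2


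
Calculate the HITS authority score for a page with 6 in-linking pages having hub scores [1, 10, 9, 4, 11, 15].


Authority = sum of hub scores of in-linkers
In-link 1: hub score = 1
In-link 2: hub score = 10
In-link 3: hub score = 9
In-link 4: hub score = 4
In-link 5: hub score = 11
In-link 6: hub score = 15
Authority = 1 + 10 + 9 + 4 + 11 + 15 = 50

50


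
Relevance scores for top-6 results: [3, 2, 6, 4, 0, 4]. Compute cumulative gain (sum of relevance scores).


Cumulative Gain = sum of relevance scores
Position 1: rel=3, running sum=3
Position 2: rel=2, running sum=5
Position 3: rel=6, running sum=11
Position 4: rel=4, running sum=15
Position 5: rel=0, running sum=15
Position 6: rel=4, running sum=19
CG = 19

19


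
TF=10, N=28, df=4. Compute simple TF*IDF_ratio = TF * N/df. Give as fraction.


TF * (N/df)
= 10 * (28/4)
= 10 * 7
= 70

70


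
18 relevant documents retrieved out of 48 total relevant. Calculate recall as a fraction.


Recall = retrieved_relevant / total_relevant
= 18 / 48
= 18 / (18 + 30)
= 3/8

3/8


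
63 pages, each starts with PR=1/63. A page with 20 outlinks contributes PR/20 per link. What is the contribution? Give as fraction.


Initial PR = 1/63 = 1/63
Outlinks = 20
Contribution per link = PR / outlinks
= 1/63 / 20
= 1/1260

1/1260


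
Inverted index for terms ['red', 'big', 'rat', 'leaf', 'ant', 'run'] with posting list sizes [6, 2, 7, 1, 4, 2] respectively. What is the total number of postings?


Summing posting list sizes:
'red': 6 postings
'big': 2 postings
'rat': 7 postings
'leaf': 1 postings
'ant': 4 postings
'run': 2 postings
Total = 6 + 2 + 7 + 1 + 4 + 2 = 22

22


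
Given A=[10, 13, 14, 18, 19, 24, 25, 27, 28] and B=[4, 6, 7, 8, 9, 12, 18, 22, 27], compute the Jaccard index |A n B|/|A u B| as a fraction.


A intersect B = [18, 27]
|A intersect B| = 2
A union B = [4, 6, 7, 8, 9, 10, 12, 13, 14, 18, 19, 22, 24, 25, 27, 28]
|A union B| = 16
Jaccard = 2/16 = 1/8

1/8


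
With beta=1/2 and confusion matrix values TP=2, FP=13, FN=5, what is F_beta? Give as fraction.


P = TP/(TP+FP) = 2/15 = 2/15
R = TP/(TP+FN) = 2/7 = 2/7
beta^2 = 1/2^2 = 1/4
(1 + beta^2) = 5/4
Numerator = (1+beta^2)*P*R = 1/21
Denominator = beta^2*P + R = 1/30 + 2/7 = 67/210
F_beta = 10/67

10/67


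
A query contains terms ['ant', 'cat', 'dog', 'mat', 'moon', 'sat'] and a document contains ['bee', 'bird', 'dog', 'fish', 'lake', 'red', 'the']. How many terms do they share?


Query terms: ['ant', 'cat', 'dog', 'mat', 'moon', 'sat']
Document terms: ['bee', 'bird', 'dog', 'fish', 'lake', 'red', 'the']
Common terms: ['dog']
Overlap count = 1

1


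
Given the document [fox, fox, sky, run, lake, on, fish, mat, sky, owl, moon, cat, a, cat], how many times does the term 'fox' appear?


Document has 14 words
Scanning for 'fox':
Found at positions: [0, 1]
Count = 2

2


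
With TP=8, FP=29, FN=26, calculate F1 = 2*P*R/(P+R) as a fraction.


F1 = 2 * P * R / (P + R)
P = TP/(TP+FP) = 8/37 = 8/37
R = TP/(TP+FN) = 8/34 = 4/17
2 * P * R = 2 * 8/37 * 4/17 = 64/629
P + R = 8/37 + 4/17 = 284/629
F1 = 64/629 / 284/629 = 16/71

16/71


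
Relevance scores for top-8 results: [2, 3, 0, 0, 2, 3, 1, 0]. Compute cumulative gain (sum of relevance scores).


Cumulative Gain = sum of relevance scores
Position 1: rel=2, running sum=2
Position 2: rel=3, running sum=5
Position 3: rel=0, running sum=5
Position 4: rel=0, running sum=5
Position 5: rel=2, running sum=7
Position 6: rel=3, running sum=10
Position 7: rel=1, running sum=11
Position 8: rel=0, running sum=11
CG = 11

11


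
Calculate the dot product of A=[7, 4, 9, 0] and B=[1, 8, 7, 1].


Dot product = sum of element-wise products
A[0]*B[0] = 7*1 = 7
A[1]*B[1] = 4*8 = 32
A[2]*B[2] = 9*7 = 63
A[3]*B[3] = 0*1 = 0
Sum = 7 + 32 + 63 + 0 = 102

102


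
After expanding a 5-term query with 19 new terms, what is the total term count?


Original terms: 5
Expansion terms: 19
Total = 5 + 19 = 24

24


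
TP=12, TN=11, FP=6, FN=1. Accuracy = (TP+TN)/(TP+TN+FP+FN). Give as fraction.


Accuracy = (TP + TN) / (TP + TN + FP + FN)
TP + TN = 12 + 11 = 23
Total = 12 + 11 + 6 + 1 = 30
Accuracy = 23 / 30 = 23/30

23/30


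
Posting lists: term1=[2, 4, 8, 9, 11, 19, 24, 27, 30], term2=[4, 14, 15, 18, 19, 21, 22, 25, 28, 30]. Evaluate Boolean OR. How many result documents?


Boolean OR: find union of posting lists
term1 docs: [2, 4, 8, 9, 11, 19, 24, 27, 30]
term2 docs: [4, 14, 15, 18, 19, 21, 22, 25, 28, 30]
Union: [2, 4, 8, 9, 11, 14, 15, 18, 19, 21, 22, 24, 25, 27, 28, 30]
|union| = 16

16


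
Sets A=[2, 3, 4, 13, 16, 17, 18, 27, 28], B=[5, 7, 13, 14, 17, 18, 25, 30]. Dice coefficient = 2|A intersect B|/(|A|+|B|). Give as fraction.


A intersect B = [13, 17, 18]
|A intersect B| = 3
|A| = 9, |B| = 8
Dice = 2*3 / (9+8)
= 6 / 17 = 6/17

6/17


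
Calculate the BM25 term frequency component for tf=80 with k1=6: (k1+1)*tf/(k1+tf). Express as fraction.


BM25 TF component = (k1+1)*tf / (k1+tf)
k1 = 6, tf = 80
Numerator = (6+1)*80 = 560
Denominator = 6 + 80 = 86
= 560/86 = 280/43

280/43


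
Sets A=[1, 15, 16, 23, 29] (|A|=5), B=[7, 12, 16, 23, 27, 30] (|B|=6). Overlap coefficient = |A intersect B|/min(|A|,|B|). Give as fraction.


A intersect B = [16, 23]
|A intersect B| = 2
min(|A|, |B|) = min(5, 6) = 5
Overlap = 2 / 5 = 2/5

2/5


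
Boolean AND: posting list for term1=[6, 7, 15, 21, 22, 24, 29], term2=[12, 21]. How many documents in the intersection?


Boolean AND: find intersection of posting lists
term1 docs: [6, 7, 15, 21, 22, 24, 29]
term2 docs: [12, 21]
Intersection: [21]
|intersection| = 1

1


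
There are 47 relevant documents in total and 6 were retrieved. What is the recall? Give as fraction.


Recall = retrieved_relevant / total_relevant
= 6 / 47
= 6 / (6 + 41)
= 6/47

6/47


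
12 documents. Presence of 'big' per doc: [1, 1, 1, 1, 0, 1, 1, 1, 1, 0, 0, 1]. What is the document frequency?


Checking each document for 'big':
Doc 1: present
Doc 2: present
Doc 3: present
Doc 4: present
Doc 5: absent
Doc 6: present
Doc 7: present
Doc 8: present
Doc 9: present
Doc 10: absent
Doc 11: absent
Doc 12: present
df = sum of presences = 1 + 1 + 1 + 1 + 0 + 1 + 1 + 1 + 1 + 0 + 0 + 1 = 9

9


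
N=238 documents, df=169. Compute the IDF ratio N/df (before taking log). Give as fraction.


IDF ratio = N / df
= 238 / 169
= 238/169

238/169


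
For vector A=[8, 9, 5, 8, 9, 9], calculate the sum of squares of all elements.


|A|^2 = sum of squared components
A[0]^2 = 8^2 = 64
A[1]^2 = 9^2 = 81
A[2]^2 = 5^2 = 25
A[3]^2 = 8^2 = 64
A[4]^2 = 9^2 = 81
A[5]^2 = 9^2 = 81
Sum = 64 + 81 + 25 + 64 + 81 + 81 = 396

396


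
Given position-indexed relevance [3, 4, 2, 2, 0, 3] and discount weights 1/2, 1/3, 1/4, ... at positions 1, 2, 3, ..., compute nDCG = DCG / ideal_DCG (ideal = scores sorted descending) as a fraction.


Position discount weights w_i = 1/(i+1) for i=1..6:
Weights = [1/2, 1/3, 1/4, 1/5, 1/6, 1/7]
Actual relevance: [3, 4, 2, 2, 0, 3]
DCG = 3/2 + 4/3 + 2/4 + 2/5 + 0/6 + 3/7 = 437/105
Ideal relevance (sorted desc): [4, 3, 3, 2, 2, 0]
Ideal DCG = 4/2 + 3/3 + 3/4 + 2/5 + 2/6 + 0/7 = 269/60
nDCG = DCG / ideal_DCG = 437/105 / 269/60 = 1748/1883

1748/1883


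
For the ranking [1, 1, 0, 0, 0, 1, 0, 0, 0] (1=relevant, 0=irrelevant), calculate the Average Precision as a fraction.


Computing P@k for each relevant position:
Position 1: relevant, P@1 = 1/1 = 1
Position 2: relevant, P@2 = 2/2 = 1
Position 3: not relevant
Position 4: not relevant
Position 5: not relevant
Position 6: relevant, P@6 = 3/6 = 1/2
Position 7: not relevant
Position 8: not relevant
Position 9: not relevant
Sum of P@k = 1 + 1 + 1/2 = 5/2
AP = 5/2 / 3 = 5/6

5/6


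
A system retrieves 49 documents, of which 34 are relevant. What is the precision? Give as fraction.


Precision = relevant_retrieved / total_retrieved
= 34 / 49
= 34 / (34 + 15)
= 34/49

34/49


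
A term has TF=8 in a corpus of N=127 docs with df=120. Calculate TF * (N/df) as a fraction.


TF * (N/df)
= 8 * (127/120)
= 8 * 127/120
= 127/15

127/15


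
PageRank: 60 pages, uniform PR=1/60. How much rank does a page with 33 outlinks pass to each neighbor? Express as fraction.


Initial PR = 1/60 = 1/60
Outlinks = 33
Contribution per link = PR / outlinks
= 1/60 / 33
= 1/1980

1/1980


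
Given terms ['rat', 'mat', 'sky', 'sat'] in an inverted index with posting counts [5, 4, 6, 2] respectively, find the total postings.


Summing posting list sizes:
'rat': 5 postings
'mat': 4 postings
'sky': 6 postings
'sat': 2 postings
Total = 5 + 4 + 6 + 2 = 17

17


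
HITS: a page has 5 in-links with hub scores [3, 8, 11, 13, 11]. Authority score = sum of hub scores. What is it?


Authority = sum of hub scores of in-linkers
In-link 1: hub score = 3
In-link 2: hub score = 8
In-link 3: hub score = 11
In-link 4: hub score = 13
In-link 5: hub score = 11
Authority = 3 + 8 + 11 + 13 + 11 = 46

46


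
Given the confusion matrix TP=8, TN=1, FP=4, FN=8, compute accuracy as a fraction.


Accuracy = (TP + TN) / (TP + TN + FP + FN)
TP + TN = 8 + 1 = 9
Total = 8 + 1 + 4 + 8 = 21
Accuracy = 9 / 21 = 3/7

3/7


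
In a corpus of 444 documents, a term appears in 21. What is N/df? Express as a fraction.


IDF ratio = N / df
= 444 / 21
= 148/7

148/7


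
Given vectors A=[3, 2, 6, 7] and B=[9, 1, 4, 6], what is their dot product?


Dot product = sum of element-wise products
A[0]*B[0] = 3*9 = 27
A[1]*B[1] = 2*1 = 2
A[2]*B[2] = 6*4 = 24
A[3]*B[3] = 7*6 = 42
Sum = 27 + 2 + 24 + 42 = 95

95


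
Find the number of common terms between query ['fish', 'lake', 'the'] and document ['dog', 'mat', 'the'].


Query terms: ['fish', 'lake', 'the']
Document terms: ['dog', 'mat', 'the']
Common terms: ['the']
Overlap count = 1

1


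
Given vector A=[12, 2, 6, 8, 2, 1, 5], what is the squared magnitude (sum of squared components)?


|A|^2 = sum of squared components
A[0]^2 = 12^2 = 144
A[1]^2 = 2^2 = 4
A[2]^2 = 6^2 = 36
A[3]^2 = 8^2 = 64
A[4]^2 = 2^2 = 4
A[5]^2 = 1^2 = 1
A[6]^2 = 5^2 = 25
Sum = 144 + 4 + 36 + 64 + 4 + 1 + 25 = 278

278


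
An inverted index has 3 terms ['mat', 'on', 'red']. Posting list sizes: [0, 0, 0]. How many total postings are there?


Summing posting list sizes:
'mat': 0 postings
'on': 0 postings
'red': 0 postings
Total = 0 + 0 + 0 = 0

0


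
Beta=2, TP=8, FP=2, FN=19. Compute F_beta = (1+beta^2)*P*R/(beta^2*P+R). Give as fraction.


P = TP/(TP+FP) = 8/10 = 4/5
R = TP/(TP+FN) = 8/27 = 8/27
beta^2 = 2^2 = 4
(1 + beta^2) = 5
Numerator = (1+beta^2)*P*R = 32/27
Denominator = beta^2*P + R = 16/5 + 8/27 = 472/135
F_beta = 20/59

20/59


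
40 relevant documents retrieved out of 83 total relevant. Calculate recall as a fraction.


Recall = retrieved_relevant / total_relevant
= 40 / 83
= 40 / (40 + 43)
= 40/83

40/83


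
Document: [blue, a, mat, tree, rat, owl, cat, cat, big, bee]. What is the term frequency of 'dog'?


Document has 10 words
Scanning for 'dog':
Term not found in document
Count = 0

0


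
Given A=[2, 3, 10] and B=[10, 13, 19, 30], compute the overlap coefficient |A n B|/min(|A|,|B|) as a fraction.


A intersect B = [10]
|A intersect B| = 1
min(|A|, |B|) = min(3, 4) = 3
Overlap = 1 / 3 = 1/3

1/3


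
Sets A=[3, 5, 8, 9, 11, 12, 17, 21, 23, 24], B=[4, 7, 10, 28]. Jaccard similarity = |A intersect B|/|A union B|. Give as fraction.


A intersect B = []
|A intersect B| = 0
A union B = [3, 4, 5, 7, 8, 9, 10, 11, 12, 17, 21, 23, 24, 28]
|A union B| = 14
Jaccard = 0/14 = 0

0


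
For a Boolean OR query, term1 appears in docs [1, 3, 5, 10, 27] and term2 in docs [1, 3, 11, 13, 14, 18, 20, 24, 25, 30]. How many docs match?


Boolean OR: find union of posting lists
term1 docs: [1, 3, 5, 10, 27]
term2 docs: [1, 3, 11, 13, 14, 18, 20, 24, 25, 30]
Union: [1, 3, 5, 10, 11, 13, 14, 18, 20, 24, 25, 27, 30]
|union| = 13

13


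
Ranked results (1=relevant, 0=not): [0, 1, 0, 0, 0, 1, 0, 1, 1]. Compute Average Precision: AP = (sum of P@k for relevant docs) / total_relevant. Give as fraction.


Computing P@k for each relevant position:
Position 1: not relevant
Position 2: relevant, P@2 = 1/2 = 1/2
Position 3: not relevant
Position 4: not relevant
Position 5: not relevant
Position 6: relevant, P@6 = 2/6 = 1/3
Position 7: not relevant
Position 8: relevant, P@8 = 3/8 = 3/8
Position 9: relevant, P@9 = 4/9 = 4/9
Sum of P@k = 1/2 + 1/3 + 3/8 + 4/9 = 119/72
AP = 119/72 / 4 = 119/288

119/288


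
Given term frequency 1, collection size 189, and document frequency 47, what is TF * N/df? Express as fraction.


TF * (N/df)
= 1 * (189/47)
= 1 * 189/47
= 189/47

189/47


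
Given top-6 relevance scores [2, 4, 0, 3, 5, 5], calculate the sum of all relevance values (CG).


Cumulative Gain = sum of relevance scores
Position 1: rel=2, running sum=2
Position 2: rel=4, running sum=6
Position 3: rel=0, running sum=6
Position 4: rel=3, running sum=9
Position 5: rel=5, running sum=14
Position 6: rel=5, running sum=19
CG = 19

19


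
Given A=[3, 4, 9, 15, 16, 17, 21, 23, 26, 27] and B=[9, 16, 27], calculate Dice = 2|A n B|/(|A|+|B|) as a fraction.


A intersect B = [9, 16, 27]
|A intersect B| = 3
|A| = 10, |B| = 3
Dice = 2*3 / (10+3)
= 6 / 13 = 6/13

6/13


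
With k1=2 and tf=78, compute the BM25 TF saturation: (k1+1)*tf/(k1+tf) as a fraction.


BM25 TF component = (k1+1)*tf / (k1+tf)
k1 = 2, tf = 78
Numerator = (2+1)*78 = 234
Denominator = 2 + 78 = 80
= 234/80 = 117/40

117/40


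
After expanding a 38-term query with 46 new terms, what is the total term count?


Original terms: 38
Expansion terms: 46
Total = 38 + 46 = 84

84


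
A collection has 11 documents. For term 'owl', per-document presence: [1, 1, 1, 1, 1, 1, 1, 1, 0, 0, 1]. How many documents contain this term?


Checking each document for 'owl':
Doc 1: present
Doc 2: present
Doc 3: present
Doc 4: present
Doc 5: present
Doc 6: present
Doc 7: present
Doc 8: present
Doc 9: absent
Doc 10: absent
Doc 11: present
df = sum of presences = 1 + 1 + 1 + 1 + 1 + 1 + 1 + 1 + 0 + 0 + 1 = 9

9


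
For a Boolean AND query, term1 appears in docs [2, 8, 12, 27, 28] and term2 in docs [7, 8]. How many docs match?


Boolean AND: find intersection of posting lists
term1 docs: [2, 8, 12, 27, 28]
term2 docs: [7, 8]
Intersection: [8]
|intersection| = 1

1


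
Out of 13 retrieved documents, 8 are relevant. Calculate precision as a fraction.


Precision = relevant_retrieved / total_retrieved
= 8 / 13
= 8 / (8 + 5)
= 8/13

8/13


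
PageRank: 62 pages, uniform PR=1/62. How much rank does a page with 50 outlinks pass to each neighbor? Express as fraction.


Initial PR = 1/62 = 1/62
Outlinks = 50
Contribution per link = PR / outlinks
= 1/62 / 50
= 1/3100

1/3100


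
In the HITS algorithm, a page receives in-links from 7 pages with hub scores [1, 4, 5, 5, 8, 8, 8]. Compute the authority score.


Authority = sum of hub scores of in-linkers
In-link 1: hub score = 1
In-link 2: hub score = 4
In-link 3: hub score = 5
In-link 4: hub score = 5
In-link 5: hub score = 8
In-link 6: hub score = 8
In-link 7: hub score = 8
Authority = 1 + 4 + 5 + 5 + 8 + 8 + 8 = 39

39


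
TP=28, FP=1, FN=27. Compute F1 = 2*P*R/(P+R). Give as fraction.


F1 = 2 * P * R / (P + R)
P = TP/(TP+FP) = 28/29 = 28/29
R = TP/(TP+FN) = 28/55 = 28/55
2 * P * R = 2 * 28/29 * 28/55 = 1568/1595
P + R = 28/29 + 28/55 = 2352/1595
F1 = 1568/1595 / 2352/1595 = 2/3

2/3


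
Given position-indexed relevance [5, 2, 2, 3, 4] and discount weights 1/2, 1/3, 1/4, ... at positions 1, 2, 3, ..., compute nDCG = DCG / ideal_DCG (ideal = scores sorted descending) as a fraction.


Position discount weights w_i = 1/(i+1) for i=1..5:
Weights = [1/2, 1/3, 1/4, 1/5, 1/6]
Actual relevance: [5, 2, 2, 3, 4]
DCG = 5/2 + 2/3 + 2/4 + 3/5 + 4/6 = 74/15
Ideal relevance (sorted desc): [5, 4, 3, 2, 2]
Ideal DCG = 5/2 + 4/3 + 3/4 + 2/5 + 2/6 = 319/60
nDCG = DCG / ideal_DCG = 74/15 / 319/60 = 296/319

296/319


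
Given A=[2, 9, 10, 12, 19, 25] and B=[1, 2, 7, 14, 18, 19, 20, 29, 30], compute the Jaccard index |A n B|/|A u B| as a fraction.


A intersect B = [2, 19]
|A intersect B| = 2
A union B = [1, 2, 7, 9, 10, 12, 14, 18, 19, 20, 25, 29, 30]
|A union B| = 13
Jaccard = 2/13 = 2/13

2/13


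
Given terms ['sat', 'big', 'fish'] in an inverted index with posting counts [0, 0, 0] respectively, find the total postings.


Summing posting list sizes:
'sat': 0 postings
'big': 0 postings
'fish': 0 postings
Total = 0 + 0 + 0 = 0

0


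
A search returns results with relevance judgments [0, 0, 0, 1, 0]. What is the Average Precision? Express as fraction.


Computing P@k for each relevant position:
Position 1: not relevant
Position 2: not relevant
Position 3: not relevant
Position 4: relevant, P@4 = 1/4 = 1/4
Position 5: not relevant
Sum of P@k = 1/4 = 1/4
AP = 1/4 / 1 = 1/4

1/4


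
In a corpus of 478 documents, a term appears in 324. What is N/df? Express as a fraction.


IDF ratio = N / df
= 478 / 324
= 239/162

239/162


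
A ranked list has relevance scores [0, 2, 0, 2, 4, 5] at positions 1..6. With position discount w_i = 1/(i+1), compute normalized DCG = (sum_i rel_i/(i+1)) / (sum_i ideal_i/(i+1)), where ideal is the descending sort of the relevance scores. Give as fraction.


Position discount weights w_i = 1/(i+1) for i=1..6:
Weights = [1/2, 1/3, 1/4, 1/5, 1/6, 1/7]
Actual relevance: [0, 2, 0, 2, 4, 5]
DCG = 0/2 + 2/3 + 0/4 + 2/5 + 4/6 + 5/7 = 257/105
Ideal relevance (sorted desc): [5, 4, 2, 2, 0, 0]
Ideal DCG = 5/2 + 4/3 + 2/4 + 2/5 + 0/6 + 0/7 = 71/15
nDCG = DCG / ideal_DCG = 257/105 / 71/15 = 257/497

257/497


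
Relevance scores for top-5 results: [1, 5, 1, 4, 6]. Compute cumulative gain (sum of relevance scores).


Cumulative Gain = sum of relevance scores
Position 1: rel=1, running sum=1
Position 2: rel=5, running sum=6
Position 3: rel=1, running sum=7
Position 4: rel=4, running sum=11
Position 5: rel=6, running sum=17
CG = 17

17


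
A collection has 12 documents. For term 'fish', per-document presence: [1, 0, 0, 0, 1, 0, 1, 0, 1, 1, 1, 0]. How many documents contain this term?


Checking each document for 'fish':
Doc 1: present
Doc 2: absent
Doc 3: absent
Doc 4: absent
Doc 5: present
Doc 6: absent
Doc 7: present
Doc 8: absent
Doc 9: present
Doc 10: present
Doc 11: present
Doc 12: absent
df = sum of presences = 1 + 0 + 0 + 0 + 1 + 0 + 1 + 0 + 1 + 1 + 1 + 0 = 6

6


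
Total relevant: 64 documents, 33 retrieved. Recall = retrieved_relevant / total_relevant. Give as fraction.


Recall = retrieved_relevant / total_relevant
= 33 / 64
= 33 / (33 + 31)
= 33/64

33/64


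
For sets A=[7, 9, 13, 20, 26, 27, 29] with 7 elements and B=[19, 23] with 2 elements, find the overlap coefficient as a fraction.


A intersect B = []
|A intersect B| = 0
min(|A|, |B|) = min(7, 2) = 2
Overlap = 0 / 2 = 0

0


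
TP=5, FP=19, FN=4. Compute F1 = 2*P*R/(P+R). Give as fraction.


F1 = 2 * P * R / (P + R)
P = TP/(TP+FP) = 5/24 = 5/24
R = TP/(TP+FN) = 5/9 = 5/9
2 * P * R = 2 * 5/24 * 5/9 = 25/108
P + R = 5/24 + 5/9 = 55/72
F1 = 25/108 / 55/72 = 10/33

10/33


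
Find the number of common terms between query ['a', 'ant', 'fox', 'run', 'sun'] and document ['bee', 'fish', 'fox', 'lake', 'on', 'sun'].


Query terms: ['a', 'ant', 'fox', 'run', 'sun']
Document terms: ['bee', 'fish', 'fox', 'lake', 'on', 'sun']
Common terms: ['fox', 'sun']
Overlap count = 2

2


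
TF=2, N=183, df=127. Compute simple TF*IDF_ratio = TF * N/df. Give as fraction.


TF * (N/df)
= 2 * (183/127)
= 2 * 183/127
= 366/127

366/127


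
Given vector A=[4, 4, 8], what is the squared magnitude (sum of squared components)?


|A|^2 = sum of squared components
A[0]^2 = 4^2 = 16
A[1]^2 = 4^2 = 16
A[2]^2 = 8^2 = 64
Sum = 16 + 16 + 64 = 96

96


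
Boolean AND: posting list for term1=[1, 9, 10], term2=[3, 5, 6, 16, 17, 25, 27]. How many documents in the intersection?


Boolean AND: find intersection of posting lists
term1 docs: [1, 9, 10]
term2 docs: [3, 5, 6, 16, 17, 25, 27]
Intersection: []
|intersection| = 0

0


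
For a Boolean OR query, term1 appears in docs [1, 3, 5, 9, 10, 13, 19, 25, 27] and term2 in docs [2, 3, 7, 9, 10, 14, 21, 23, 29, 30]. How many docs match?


Boolean OR: find union of posting lists
term1 docs: [1, 3, 5, 9, 10, 13, 19, 25, 27]
term2 docs: [2, 3, 7, 9, 10, 14, 21, 23, 29, 30]
Union: [1, 2, 3, 5, 7, 9, 10, 13, 14, 19, 21, 23, 25, 27, 29, 30]
|union| = 16

16


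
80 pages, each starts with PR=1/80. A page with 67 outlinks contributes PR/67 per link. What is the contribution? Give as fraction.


Initial PR = 1/80 = 1/80
Outlinks = 67
Contribution per link = PR / outlinks
= 1/80 / 67
= 1/5360

1/5360


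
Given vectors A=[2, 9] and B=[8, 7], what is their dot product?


Dot product = sum of element-wise products
A[0]*B[0] = 2*8 = 16
A[1]*B[1] = 9*7 = 63
Sum = 16 + 63 = 79

79


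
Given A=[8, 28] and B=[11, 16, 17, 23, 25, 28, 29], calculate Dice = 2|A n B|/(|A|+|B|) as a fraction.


A intersect B = [28]
|A intersect B| = 1
|A| = 2, |B| = 7
Dice = 2*1 / (2+7)
= 2 / 9 = 2/9

2/9


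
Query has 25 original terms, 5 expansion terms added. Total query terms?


Original terms: 25
Expansion terms: 5
Total = 25 + 5 = 30

30


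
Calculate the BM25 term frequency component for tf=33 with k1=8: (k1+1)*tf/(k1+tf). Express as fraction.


BM25 TF component = (k1+1)*tf / (k1+tf)
k1 = 8, tf = 33
Numerator = (8+1)*33 = 297
Denominator = 8 + 33 = 41
= 297/41 = 297/41

297/41


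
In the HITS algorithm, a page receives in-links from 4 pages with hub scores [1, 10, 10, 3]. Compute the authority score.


Authority = sum of hub scores of in-linkers
In-link 1: hub score = 1
In-link 2: hub score = 10
In-link 3: hub score = 10
In-link 4: hub score = 3
Authority = 1 + 10 + 10 + 3 = 24

24


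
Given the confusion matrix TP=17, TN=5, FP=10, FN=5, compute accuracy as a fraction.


Accuracy = (TP + TN) / (TP + TN + FP + FN)
TP + TN = 17 + 5 = 22
Total = 17 + 5 + 10 + 5 = 37
Accuracy = 22 / 37 = 22/37

22/37


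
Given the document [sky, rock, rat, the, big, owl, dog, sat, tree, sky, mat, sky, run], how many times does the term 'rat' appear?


Document has 13 words
Scanning for 'rat':
Found at positions: [2]
Count = 1

1


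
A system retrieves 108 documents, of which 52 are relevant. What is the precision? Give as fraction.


Precision = relevant_retrieved / total_retrieved
= 52 / 108
= 52 / (52 + 56)
= 13/27

13/27


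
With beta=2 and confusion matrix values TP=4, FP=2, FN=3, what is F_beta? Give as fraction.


P = TP/(TP+FP) = 4/6 = 2/3
R = TP/(TP+FN) = 4/7 = 4/7
beta^2 = 2^2 = 4
(1 + beta^2) = 5
Numerator = (1+beta^2)*P*R = 40/21
Denominator = beta^2*P + R = 8/3 + 4/7 = 68/21
F_beta = 10/17

10/17


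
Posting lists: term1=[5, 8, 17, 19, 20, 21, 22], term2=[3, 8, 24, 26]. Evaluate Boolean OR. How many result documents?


Boolean OR: find union of posting lists
term1 docs: [5, 8, 17, 19, 20, 21, 22]
term2 docs: [3, 8, 24, 26]
Union: [3, 5, 8, 17, 19, 20, 21, 22, 24, 26]
|union| = 10

10


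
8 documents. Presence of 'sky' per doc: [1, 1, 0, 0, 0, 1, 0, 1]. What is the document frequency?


Checking each document for 'sky':
Doc 1: present
Doc 2: present
Doc 3: absent
Doc 4: absent
Doc 5: absent
Doc 6: present
Doc 7: absent
Doc 8: present
df = sum of presences = 1 + 1 + 0 + 0 + 0 + 1 + 0 + 1 = 4

4


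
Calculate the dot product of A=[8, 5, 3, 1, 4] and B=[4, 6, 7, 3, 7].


Dot product = sum of element-wise products
A[0]*B[0] = 8*4 = 32
A[1]*B[1] = 5*6 = 30
A[2]*B[2] = 3*7 = 21
A[3]*B[3] = 1*3 = 3
A[4]*B[4] = 4*7 = 28
Sum = 32 + 30 + 21 + 3 + 28 = 114

114


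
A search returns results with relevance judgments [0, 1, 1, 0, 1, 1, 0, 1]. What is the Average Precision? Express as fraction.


Computing P@k for each relevant position:
Position 1: not relevant
Position 2: relevant, P@2 = 1/2 = 1/2
Position 3: relevant, P@3 = 2/3 = 2/3
Position 4: not relevant
Position 5: relevant, P@5 = 3/5 = 3/5
Position 6: relevant, P@6 = 4/6 = 2/3
Position 7: not relevant
Position 8: relevant, P@8 = 5/8 = 5/8
Sum of P@k = 1/2 + 2/3 + 3/5 + 2/3 + 5/8 = 367/120
AP = 367/120 / 5 = 367/600

367/600


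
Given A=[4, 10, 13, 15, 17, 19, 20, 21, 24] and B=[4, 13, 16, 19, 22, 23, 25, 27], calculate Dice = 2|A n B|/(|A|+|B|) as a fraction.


A intersect B = [4, 13, 19]
|A intersect B| = 3
|A| = 9, |B| = 8
Dice = 2*3 / (9+8)
= 6 / 17 = 6/17

6/17


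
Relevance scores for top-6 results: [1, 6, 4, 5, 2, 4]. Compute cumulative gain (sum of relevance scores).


Cumulative Gain = sum of relevance scores
Position 1: rel=1, running sum=1
Position 2: rel=6, running sum=7
Position 3: rel=4, running sum=11
Position 4: rel=5, running sum=16
Position 5: rel=2, running sum=18
Position 6: rel=4, running sum=22
CG = 22

22


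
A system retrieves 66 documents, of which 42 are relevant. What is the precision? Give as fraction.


Precision = relevant_retrieved / total_retrieved
= 42 / 66
= 42 / (42 + 24)
= 7/11

7/11


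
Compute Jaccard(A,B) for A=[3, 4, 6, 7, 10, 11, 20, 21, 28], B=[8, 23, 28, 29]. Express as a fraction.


A intersect B = [28]
|A intersect B| = 1
A union B = [3, 4, 6, 7, 8, 10, 11, 20, 21, 23, 28, 29]
|A union B| = 12
Jaccard = 1/12 = 1/12

1/12


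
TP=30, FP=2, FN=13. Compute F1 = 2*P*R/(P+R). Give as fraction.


F1 = 2 * P * R / (P + R)
P = TP/(TP+FP) = 30/32 = 15/16
R = TP/(TP+FN) = 30/43 = 30/43
2 * P * R = 2 * 15/16 * 30/43 = 225/172
P + R = 15/16 + 30/43 = 1125/688
F1 = 225/172 / 1125/688 = 4/5

4/5


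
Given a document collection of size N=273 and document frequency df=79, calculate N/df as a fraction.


IDF ratio = N / df
= 273 / 79
= 273/79

273/79


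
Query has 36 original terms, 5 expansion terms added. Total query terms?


Original terms: 36
Expansion terms: 5
Total = 36 + 5 = 41

41


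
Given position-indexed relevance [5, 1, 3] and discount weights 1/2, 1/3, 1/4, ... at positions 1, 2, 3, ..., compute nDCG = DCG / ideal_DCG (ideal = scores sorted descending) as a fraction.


Position discount weights w_i = 1/(i+1) for i=1..3:
Weights = [1/2, 1/3, 1/4]
Actual relevance: [5, 1, 3]
DCG = 5/2 + 1/3 + 3/4 = 43/12
Ideal relevance (sorted desc): [5, 3, 1]
Ideal DCG = 5/2 + 3/3 + 1/4 = 15/4
nDCG = DCG / ideal_DCG = 43/12 / 15/4 = 43/45

43/45


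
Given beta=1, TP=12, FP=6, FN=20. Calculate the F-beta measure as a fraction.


P = TP/(TP+FP) = 12/18 = 2/3
R = TP/(TP+FN) = 12/32 = 3/8
beta^2 = 1^2 = 1
(1 + beta^2) = 2
Numerator = (1+beta^2)*P*R = 1/2
Denominator = beta^2*P + R = 2/3 + 3/8 = 25/24
F_beta = 12/25

12/25


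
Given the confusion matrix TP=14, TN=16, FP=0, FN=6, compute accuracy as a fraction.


Accuracy = (TP + TN) / (TP + TN + FP + FN)
TP + TN = 14 + 16 = 30
Total = 14 + 16 + 0 + 6 = 36
Accuracy = 30 / 36 = 5/6

5/6


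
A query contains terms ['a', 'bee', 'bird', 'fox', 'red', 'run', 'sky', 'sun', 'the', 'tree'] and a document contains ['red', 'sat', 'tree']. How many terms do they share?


Query terms: ['a', 'bee', 'bird', 'fox', 'red', 'run', 'sky', 'sun', 'the', 'tree']
Document terms: ['red', 'sat', 'tree']
Common terms: ['red', 'tree']
Overlap count = 2

2


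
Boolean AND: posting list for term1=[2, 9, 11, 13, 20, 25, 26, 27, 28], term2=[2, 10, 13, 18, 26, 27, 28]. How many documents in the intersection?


Boolean AND: find intersection of posting lists
term1 docs: [2, 9, 11, 13, 20, 25, 26, 27, 28]
term2 docs: [2, 10, 13, 18, 26, 27, 28]
Intersection: [2, 13, 26, 27, 28]
|intersection| = 5

5


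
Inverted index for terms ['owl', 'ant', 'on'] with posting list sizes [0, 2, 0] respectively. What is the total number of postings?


Summing posting list sizes:
'owl': 0 postings
'ant': 2 postings
'on': 0 postings
Total = 0 + 2 + 0 = 2

2


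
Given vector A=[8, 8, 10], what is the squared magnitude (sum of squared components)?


|A|^2 = sum of squared components
A[0]^2 = 8^2 = 64
A[1]^2 = 8^2 = 64
A[2]^2 = 10^2 = 100
Sum = 64 + 64 + 100 = 228

228


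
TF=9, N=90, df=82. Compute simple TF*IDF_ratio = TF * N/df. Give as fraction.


TF * (N/df)
= 9 * (90/82)
= 9 * 45/41
= 405/41

405/41


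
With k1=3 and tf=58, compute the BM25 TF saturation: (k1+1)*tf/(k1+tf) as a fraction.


BM25 TF component = (k1+1)*tf / (k1+tf)
k1 = 3, tf = 58
Numerator = (3+1)*58 = 232
Denominator = 3 + 58 = 61
= 232/61 = 232/61

232/61


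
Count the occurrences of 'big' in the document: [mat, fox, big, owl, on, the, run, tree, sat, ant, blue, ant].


Document has 12 words
Scanning for 'big':
Found at positions: [2]
Count = 1

1


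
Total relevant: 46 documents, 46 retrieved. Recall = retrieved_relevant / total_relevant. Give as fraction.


Recall = retrieved_relevant / total_relevant
= 46 / 46
= 46 / (46 + 0)
= 1

1


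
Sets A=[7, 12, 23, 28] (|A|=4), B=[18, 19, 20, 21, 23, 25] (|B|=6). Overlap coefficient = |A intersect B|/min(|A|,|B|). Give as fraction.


A intersect B = [23]
|A intersect B| = 1
min(|A|, |B|) = min(4, 6) = 4
Overlap = 1 / 4 = 1/4

1/4


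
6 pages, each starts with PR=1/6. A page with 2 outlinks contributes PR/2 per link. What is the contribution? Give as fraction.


Initial PR = 1/6 = 1/6
Outlinks = 2
Contribution per link = PR / outlinks
= 1/6 / 2
= 1/12

1/12


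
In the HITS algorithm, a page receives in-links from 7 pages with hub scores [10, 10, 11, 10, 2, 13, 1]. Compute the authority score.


Authority = sum of hub scores of in-linkers
In-link 1: hub score = 10
In-link 2: hub score = 10
In-link 3: hub score = 11
In-link 4: hub score = 10
In-link 5: hub score = 2
In-link 6: hub score = 13
In-link 7: hub score = 1
Authority = 10 + 10 + 11 + 10 + 2 + 13 + 1 = 57

57


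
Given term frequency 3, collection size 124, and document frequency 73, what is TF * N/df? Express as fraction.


TF * (N/df)
= 3 * (124/73)
= 3 * 124/73
= 372/73

372/73


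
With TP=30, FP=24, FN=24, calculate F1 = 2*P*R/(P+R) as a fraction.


F1 = 2 * P * R / (P + R)
P = TP/(TP+FP) = 30/54 = 5/9
R = TP/(TP+FN) = 30/54 = 5/9
2 * P * R = 2 * 5/9 * 5/9 = 50/81
P + R = 5/9 + 5/9 = 10/9
F1 = 50/81 / 10/9 = 5/9

5/9


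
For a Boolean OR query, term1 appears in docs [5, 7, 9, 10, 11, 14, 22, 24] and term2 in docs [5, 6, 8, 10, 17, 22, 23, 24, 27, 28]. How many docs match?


Boolean OR: find union of posting lists
term1 docs: [5, 7, 9, 10, 11, 14, 22, 24]
term2 docs: [5, 6, 8, 10, 17, 22, 23, 24, 27, 28]
Union: [5, 6, 7, 8, 9, 10, 11, 14, 17, 22, 23, 24, 27, 28]
|union| = 14

14


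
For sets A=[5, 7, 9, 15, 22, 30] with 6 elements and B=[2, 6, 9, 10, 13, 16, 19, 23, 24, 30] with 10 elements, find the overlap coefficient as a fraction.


A intersect B = [9, 30]
|A intersect B| = 2
min(|A|, |B|) = min(6, 10) = 6
Overlap = 2 / 6 = 1/3

1/3


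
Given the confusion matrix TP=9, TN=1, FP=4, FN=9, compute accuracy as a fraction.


Accuracy = (TP + TN) / (TP + TN + FP + FN)
TP + TN = 9 + 1 = 10
Total = 9 + 1 + 4 + 9 = 23
Accuracy = 10 / 23 = 10/23

10/23


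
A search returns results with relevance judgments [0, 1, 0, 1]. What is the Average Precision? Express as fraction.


Computing P@k for each relevant position:
Position 1: not relevant
Position 2: relevant, P@2 = 1/2 = 1/2
Position 3: not relevant
Position 4: relevant, P@4 = 2/4 = 1/2
Sum of P@k = 1/2 + 1/2 = 1
AP = 1 / 2 = 1/2

1/2


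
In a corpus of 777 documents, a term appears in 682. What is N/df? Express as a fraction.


IDF ratio = N / df
= 777 / 682
= 777/682

777/682


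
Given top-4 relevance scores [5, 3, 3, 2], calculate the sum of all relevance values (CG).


Cumulative Gain = sum of relevance scores
Position 1: rel=5, running sum=5
Position 2: rel=3, running sum=8
Position 3: rel=3, running sum=11
Position 4: rel=2, running sum=13
CG = 13

13
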